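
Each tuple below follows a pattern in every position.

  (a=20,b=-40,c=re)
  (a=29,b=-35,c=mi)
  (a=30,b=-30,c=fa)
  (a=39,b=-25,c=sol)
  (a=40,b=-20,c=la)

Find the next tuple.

(a=49,b=-15,c=ti)

A: alternating steps +9, +1, +9, +1, …, so 20, 29, 30, 39, 40 → 49.
B: +5 each step; -40, -35, -30, -25, -20 → -15.
C: runs through the solfège scale do→ti; re, mi, fa, sol, la → ti.
Putting it together: (a=49,b=-15,c=ti).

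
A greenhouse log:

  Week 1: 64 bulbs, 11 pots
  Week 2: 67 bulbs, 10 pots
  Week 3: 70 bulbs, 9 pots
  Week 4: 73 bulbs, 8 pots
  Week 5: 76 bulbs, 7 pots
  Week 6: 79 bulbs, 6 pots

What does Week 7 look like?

82 bulbs, 5 pots

For the bulbs, +3 each step: 64, 67, 70, 73, 76, 79 → 82.
Pots — −1 each step: 11, 10, 9, 8, 7, 6 → 5.
So the next row is 82 bulbs, 5 pots.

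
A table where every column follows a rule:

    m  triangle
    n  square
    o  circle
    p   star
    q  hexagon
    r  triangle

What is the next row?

Letter: m, n, o, p, q, r → s (letters move forward 1 place in the alphabet).
Shape: repeats triangle → square → circle → star → hexagon, so triangle, square, circle, star, hexagon, triangle → square.
So the next row is s  square.

s  square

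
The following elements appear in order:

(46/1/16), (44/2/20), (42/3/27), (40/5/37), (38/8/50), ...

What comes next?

(36/13/66)

First value: 46, 44, 42, 40, 38 → 36 (−2 each step).
Second value: each term is the sum of the two before it; 1, 2, 3, 5, 8 → 13.
Third value goes 16, 20, 27, 37, 50 → 66 (differences are 4, 7, 10, … (increasing by 3 each time)).
Combining the parts gives (36/13/66).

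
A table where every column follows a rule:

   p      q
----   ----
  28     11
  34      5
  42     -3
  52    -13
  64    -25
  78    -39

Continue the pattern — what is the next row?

Column p: differences are 6, 8, 10, … (increasing by 2 each time); 28, 34, 42, 52, 64, 78 → 94.
Column q goes 11, 5, -3, -13, -25, -39 → -55 (together with the column p always sums to 39).
Combining the parts gives 94  -55.

94  -55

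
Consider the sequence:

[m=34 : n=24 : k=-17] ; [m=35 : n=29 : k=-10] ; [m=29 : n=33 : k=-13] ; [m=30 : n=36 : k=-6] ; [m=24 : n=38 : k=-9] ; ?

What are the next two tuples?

[m=25 : n=39 : k=-2], [m=19 : n=39 : k=-5]

M — alternating steps +1, −6, +1, −6, …: 34, 35, 29, 30, 24 → 25 → 19.
For the n, differences are 5, 4, 3, … (decreasing by 1 each time): 24, 29, 33, 36, 38 → 39 → 39.
K: alternating steps +7, −3, +7, −3, …; -17, -10, -13, -6, -9 → -2 → -5.
Putting the parts together: [m=25 : n=39 : k=-2] and then [m=19 : n=39 : k=-5].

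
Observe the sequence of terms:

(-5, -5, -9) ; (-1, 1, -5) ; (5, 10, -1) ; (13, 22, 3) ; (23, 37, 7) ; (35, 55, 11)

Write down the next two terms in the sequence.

(49, 76, 15), (65, 100, 19)

For the first value, differences are 4, 6, 8, … (increasing by 2 each time): -5, -1, 5, 13, 23, 35 → 49 → 65.
Second value: differences are 6, 9, 12, … (increasing by 3 each time); -5, 1, 10, 22, 37, 55 → 76 → 100.
Third value goes -9, -5, -1, 3, 7, 11 → 15 → 19 (+4 each step).
Putting the parts together: (49, 76, 15) and then (65, 100, 19).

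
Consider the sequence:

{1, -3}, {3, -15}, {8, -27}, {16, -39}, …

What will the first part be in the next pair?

First part — differences are 2, 5, 8, … (increasing by 3 each time): 1, 3, 8, 16 → 27.

27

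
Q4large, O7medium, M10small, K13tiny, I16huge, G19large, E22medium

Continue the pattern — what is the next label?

Letter — letters move back 2 places in the alphabet: Q, O, M, K, I, G, E → C.
Second component: +3 each step; 4, 7, 10, 13, 16, 19, 22 → 25.
Size: repeats large → medium → small → tiny → huge; large, medium, small, tiny, huge, large, medium → small.
So the next label is C25small.

C25small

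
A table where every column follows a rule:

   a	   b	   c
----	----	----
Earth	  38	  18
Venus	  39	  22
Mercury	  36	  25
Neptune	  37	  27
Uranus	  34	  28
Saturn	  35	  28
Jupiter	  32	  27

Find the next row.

For the column a, runs backward through the planets Mercury→Neptune: Earth, Venus, Mercury, Neptune, Uranus, Saturn, Jupiter → Mars.
Column b: 38, 39, 36, 37, 34, 35, 32 → 33 (alternating steps +1, −3, +1, −3, …).
Column c: 18, 22, 25, 27, 28, 28, 27 → 25 (differences are 4, 3, 2, … (decreasing by 1 each time)).
So the next row is Mars  33  25.

Mars  33  25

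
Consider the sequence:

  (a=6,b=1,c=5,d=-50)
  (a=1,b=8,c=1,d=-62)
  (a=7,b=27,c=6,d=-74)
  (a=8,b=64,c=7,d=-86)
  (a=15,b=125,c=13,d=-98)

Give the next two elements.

(a=23,b=216,c=20,d=-110), (a=38,b=343,c=33,d=-122)

A — each term is the sum of the two before it: 6, 1, 7, 8, 15 → 23 → 38.
B goes 1, 8, 27, 64, 125 → 216 → 343 (perfect cubes: 1³, 2³, 3³, …).
C: 5, 1, 6, 7, 13 → 20 → 33 (each term is the sum of the two before it).
D — −12 each step: -50, -62, -74, -86, -98 → -110 → -122.
So the next two elements are (a=23,b=216,c=20,d=-110) and (a=38,b=343,c=33,d=-122).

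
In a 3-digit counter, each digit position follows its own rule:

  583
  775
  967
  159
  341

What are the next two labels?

First digit goes 5, 7, 9, 1, 3 → 5 → 7 (+2 each step, mod 10).
For the second digit, −1 each step, mod 10: 8, 7, 6, 5, 4 → 3 → 2.
For the third digit, +2 each step, mod 10: 3, 5, 7, 9, 1 → 3 → 5.
So the next two labels are 533 and 725.

533 then 725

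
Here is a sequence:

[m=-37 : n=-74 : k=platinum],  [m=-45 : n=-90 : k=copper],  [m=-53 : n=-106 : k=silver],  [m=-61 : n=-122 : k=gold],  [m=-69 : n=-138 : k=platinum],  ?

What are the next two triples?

M: −8 each step, so -37, -45, -53, -61, -69 → -77 → -85.
N — always 2 × the m: -74, -90, -106, -122, -138 → -154 → -170.
K goes platinum, copper, silver, gold, platinum → copper → silver (repeats platinum → copper → silver → gold).
So the next two triples are [m=-77 : n=-154 : k=copper] and [m=-85 : n=-170 : k=silver].

[m=-77 : n=-154 : k=copper], [m=-85 : n=-170 : k=silver]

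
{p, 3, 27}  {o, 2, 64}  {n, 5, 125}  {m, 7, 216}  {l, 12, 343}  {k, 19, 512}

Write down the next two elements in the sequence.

{j, 31, 729}, {i, 50, 1000}

Letter — letters move back 1 place in the alphabet: p, o, n, m, l, k → j → i.
Second value: 3, 2, 5, 7, 12, 19 → 31 → 50 (each term is the sum of the two before it).
For the third value, perfect cubes: 3³, 4³, 5³, …: 27, 64, 125, 216, 343, 512 → 729 → 1000.
Putting the parts together: {j, 31, 729} and then {i, 50, 1000}.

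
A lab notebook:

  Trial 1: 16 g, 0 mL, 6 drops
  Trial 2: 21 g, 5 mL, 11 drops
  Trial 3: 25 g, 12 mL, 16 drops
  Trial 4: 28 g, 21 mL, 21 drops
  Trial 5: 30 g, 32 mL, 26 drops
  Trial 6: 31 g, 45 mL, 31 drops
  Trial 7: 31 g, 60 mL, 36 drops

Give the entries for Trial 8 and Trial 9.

G goes 16, 21, 25, 28, 30, 31, 31 → 30 → 28 (differences are 5, 4, 3, … (decreasing by 1 each time)).
ML: 0, 5, 12, 21, 32, 45, 60 → 77 → 96 (differences are 5, 7, 9, … (increasing by 2 each time)).
For the drops, +5 each step: 6, 11, 16, 21, 26, 31, 36 → 41 → 46.
So the next two rows are 30 g, 77 mL, 41 drops and 28 g, 96 mL, 46 drops.

30 g, 77 mL, 41 drops; 28 g, 96 mL, 46 drops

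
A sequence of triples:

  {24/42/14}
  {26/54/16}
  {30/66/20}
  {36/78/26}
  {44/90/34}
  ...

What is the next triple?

First entry: 24, 26, 30, 36, 44 → 54 (differences are 2, 4, 6, … (increasing by 2 each time)).
Second entry goes 42, 54, 66, 78, 90 → 102 (+12 each step).
Third entry goes 14, 16, 20, 26, 34 → 44 (differences are 2, 4, 6, … (increasing by 2 each time)).
Combining the parts gives {54/102/44}.

{54/102/44}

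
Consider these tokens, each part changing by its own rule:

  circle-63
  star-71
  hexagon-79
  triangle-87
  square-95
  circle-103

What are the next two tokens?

For the shape, repeats circle → star → hexagon → triangle → square: circle, star, hexagon, triangle, square, circle → star → hexagon.
Second component goes 63, 71, 79, 87, 95, 103 → 111 → 119 (+8 each step).
So the next two tokens are star-111 and hexagon-119.

star-111, hexagon-119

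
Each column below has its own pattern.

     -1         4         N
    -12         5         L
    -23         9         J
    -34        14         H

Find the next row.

First component — −11 each step: -1, -12, -23, -34 → -45.
Second component: 4, 5, 9, 14 → 23 (each term is the sum of the two before it).
Letter: letters move back 2 places in the alphabet; N, L, J, H → F.
Putting it together: -45  23  F.

-45  23  F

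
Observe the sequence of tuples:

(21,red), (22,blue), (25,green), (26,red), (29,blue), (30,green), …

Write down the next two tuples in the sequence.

(33,red), (34,blue)

First slot: alternating steps +1, +3, +1, +3, …, so 21, 22, 25, 26, 29, 30 → 33 → 34.
Colour: repeats red → blue → green, so red, blue, green, red, blue, green → red → blue.
So the next two tuples are (33,red) and (34,blue).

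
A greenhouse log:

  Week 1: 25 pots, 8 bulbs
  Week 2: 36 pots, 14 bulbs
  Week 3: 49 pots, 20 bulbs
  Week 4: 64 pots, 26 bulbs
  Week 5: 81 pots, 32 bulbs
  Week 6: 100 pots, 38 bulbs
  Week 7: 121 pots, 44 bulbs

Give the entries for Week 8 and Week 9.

Pots: perfect squares: 5², 6², 7², …; 25, 36, 49, 64, 81, 100, 121 → 144 → 169.
Bulbs: +6 each step; 8, 14, 20, 26, 32, 38, 44 → 50 → 56.
So the next two records are 144 pots, 50 bulbs and 169 pots, 56 bulbs.

144 pots, 50 bulbs; 169 pots, 56 bulbs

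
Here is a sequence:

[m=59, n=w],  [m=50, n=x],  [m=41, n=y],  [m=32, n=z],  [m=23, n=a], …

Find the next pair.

[m=14, n=b]

M: −9 each step, so 59, 50, 41, 32, 23 → 14.
N — letters move forward 1 place in the alphabet, wrapping Z→A: w, x, y, z, a → b.
So the next pair is [m=14, n=b].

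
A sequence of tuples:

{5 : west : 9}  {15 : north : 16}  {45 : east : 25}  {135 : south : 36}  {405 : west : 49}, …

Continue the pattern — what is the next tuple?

First part: ×3 each step, so 5, 15, 45, 135, 405 → 1215.
Direction: west, north, east, south, west → north (repeats west → north → east → south).
Third part goes 9, 16, 25, 36, 49 → 64 (perfect squares: 3², 4², 5², …).
So the next tuple is {1215 : north : 64}.

{1215 : north : 64}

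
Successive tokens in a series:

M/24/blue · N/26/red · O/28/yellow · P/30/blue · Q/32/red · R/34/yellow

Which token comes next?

Letter: letters move forward 1 place in the alphabet, so M, N, O, P, Q, R → S.
For the second component, +2 each step: 24, 26, 28, 30, 32, 34 → 36.
For the colour, repeats blue → red → yellow: blue, red, yellow, blue, red, yellow → blue.
Putting it together: S/36/blue.

S/36/blue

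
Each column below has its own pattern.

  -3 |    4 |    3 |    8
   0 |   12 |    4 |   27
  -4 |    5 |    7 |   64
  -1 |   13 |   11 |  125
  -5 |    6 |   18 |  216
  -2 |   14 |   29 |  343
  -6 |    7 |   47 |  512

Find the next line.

First component: alternating steps +3, −4, +3, −4, …, so -3, 0, -4, -1, -5, -2, -6 → -3.
For the second component, alternating steps +8, −7, +8, −7, …: 4, 12, 5, 13, 6, 14, 7 → 15.
Third component: each term is the sum of the two before it, so 3, 4, 7, 11, 18, 29, 47 → 76.
Fourth component: perfect cubes: 2³, 3³, 4³, …; 8, 27, 64, 125, 216, 343, 512 → 729.
So the next line is -3  15  76  729.

-3  15  76  729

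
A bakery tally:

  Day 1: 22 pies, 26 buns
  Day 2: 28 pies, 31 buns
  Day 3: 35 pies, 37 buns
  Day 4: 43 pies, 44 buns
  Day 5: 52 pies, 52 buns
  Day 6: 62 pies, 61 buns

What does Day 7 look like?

For the pies, differences are 6, 7, 8, … (increasing by 1 each time): 22, 28, 35, 43, 52, 62 → 73.
Buns goes 26, 31, 37, 44, 52, 61 → 71 (differences are 5, 6, 7, … (increasing by 1 each time)).
Putting it together: 73 pies, 71 buns.

73 pies, 71 buns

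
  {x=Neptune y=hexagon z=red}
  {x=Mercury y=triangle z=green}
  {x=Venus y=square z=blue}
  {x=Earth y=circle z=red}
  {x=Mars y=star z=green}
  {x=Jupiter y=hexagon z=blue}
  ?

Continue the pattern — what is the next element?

For the x, runs through the planets Mercury→Neptune: Neptune, Mercury, Venus, Earth, Mars, Jupiter → Saturn.
Y — repeats hexagon → triangle → square → circle → star: hexagon, triangle, square, circle, star, hexagon → triangle.
For the z, repeats red → green → blue: red, green, blue, red, green, blue → red.
Putting it together: {x=Saturn y=triangle z=red}.

{x=Saturn y=triangle z=red}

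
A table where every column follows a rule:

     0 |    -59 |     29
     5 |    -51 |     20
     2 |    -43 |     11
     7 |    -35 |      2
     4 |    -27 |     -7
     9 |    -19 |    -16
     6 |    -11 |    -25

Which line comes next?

First component — alternating steps +5, −3, +5, −3, …: 0, 5, 2, 7, 4, 9, 6 → 11.
Second component — +8 each step: -59, -51, -43, -35, -27, -19, -11 → -3.
Third component: −9 each step, so 29, 20, 11, 2, -7, -16, -25 → -34.
Putting it together: 11  -3  -34.

11  -3  -34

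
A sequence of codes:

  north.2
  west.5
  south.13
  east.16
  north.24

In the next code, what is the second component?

27

Second component goes 2, 5, 13, 16, 24 → 27 (alternating steps +3, +8, +3, +8, …).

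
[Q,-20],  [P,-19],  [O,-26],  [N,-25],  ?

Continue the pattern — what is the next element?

[M,-32]

For the letter, letters move back 1 place in the alphabet: Q, P, O, N → M.
Second value: alternating steps +1, −7, +1, −7, …, so -20, -19, -26, -25 → -32.
So the next element is [M,-32].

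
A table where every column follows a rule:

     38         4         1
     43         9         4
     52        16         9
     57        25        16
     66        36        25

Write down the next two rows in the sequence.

71  49  36; 80  64  49

First component: alternating steps +5, +9, +5, +9, …, so 38, 43, 52, 57, 66 → 71 → 80.
Second component: perfect squares: 2², 3², 4², …, so 4, 9, 16, 25, 36 → 49 → 64.
Third component: 1, 4, 9, 16, 25 → 36 → 49 (perfect squares: 1², 2², 3², …).
So the next two rows are 71  49  36 and 80  64  49.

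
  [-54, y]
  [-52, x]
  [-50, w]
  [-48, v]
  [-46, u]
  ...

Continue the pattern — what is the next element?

First coordinate — +2 each step: -54, -52, -50, -48, -46 → -44.
Letter: y, x, w, v, u → t (letters move back 1 place in the alphabet).
Combining the parts gives [-44, t].

[-44, t]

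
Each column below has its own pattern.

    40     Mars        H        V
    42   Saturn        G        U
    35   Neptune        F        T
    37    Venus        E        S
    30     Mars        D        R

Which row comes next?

First component: alternating steps +2, −7, +2, −7, …, so 40, 42, 35, 37, 30 → 32.
Planet: repeats Mars → Saturn → Neptune → Venus, so Mars, Saturn, Neptune, Venus, Mars → Saturn.
First letter: letters move back 1 place in the alphabet; H, G, F, E, D → C.
Second letter: letters move back 1 place in the alphabet; V, U, T, S, R → Q.
Putting it together: 32  Saturn  C  Q.

32  Saturn  C  Q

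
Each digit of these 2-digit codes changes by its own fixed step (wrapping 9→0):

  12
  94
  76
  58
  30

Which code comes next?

First digit: 1, 9, 7, 5, 3 → 1 (−2 each step, mod 10).
Second digit: +2 each step, mod 10, so 2, 4, 6, 8, 0 → 2.
So the next code is 12.

12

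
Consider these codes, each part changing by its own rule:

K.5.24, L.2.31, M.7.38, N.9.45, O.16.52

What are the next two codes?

P.25.59, Q.41.66

Letter — letters move forward 1 place in the alphabet: K, L, M, N, O → P → Q.
Second component — each term is the sum of the two before it: 5, 2, 7, 9, 16 → 25 → 41.
For the third component, +7 each step: 24, 31, 38, 45, 52 → 59 → 66.
Putting the parts together: P.25.59 and then Q.41.66.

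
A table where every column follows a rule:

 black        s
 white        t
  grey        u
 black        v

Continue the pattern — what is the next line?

white  w

For the shade, repeats black → white → grey: black, white, grey, black → white.
Letter goes s, t, u, v → w (letters move forward 1 place in the alphabet).
Combining the parts gives white  w.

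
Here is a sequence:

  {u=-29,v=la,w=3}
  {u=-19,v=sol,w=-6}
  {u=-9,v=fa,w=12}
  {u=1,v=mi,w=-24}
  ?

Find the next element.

{u=11,v=re,w=48}

U: +10 each step; -29, -19, -9, 1 → 11.
V: runs backward through the solfège scale do→ti; la, sol, fa, mi → re.
W: 3, -6, 12, -24 → 48 (×(-2) each step).
So the next element is {u=11,v=re,w=48}.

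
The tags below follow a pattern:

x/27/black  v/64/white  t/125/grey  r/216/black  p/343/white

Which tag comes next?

Letter: x, v, t, r, p → n (letters move back 2 places in the alphabet).
For the second component, perfect cubes: 3³, 4³, 5³, …: 27, 64, 125, 216, 343 → 512.
Shade — repeats black → white → grey: black, white, grey, black, white → grey.
So the next tag is n/512/grey.

n/512/grey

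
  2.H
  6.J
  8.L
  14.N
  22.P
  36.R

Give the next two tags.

58.T then 94.V

First component: 2, 6, 8, 14, 22, 36 → 58 → 94 (each term is the sum of the two before it).
Letter goes H, J, L, N, P, R → T → V (letters move forward 2 places in the alphabet).
So the next two tags are 58.T and 94.V.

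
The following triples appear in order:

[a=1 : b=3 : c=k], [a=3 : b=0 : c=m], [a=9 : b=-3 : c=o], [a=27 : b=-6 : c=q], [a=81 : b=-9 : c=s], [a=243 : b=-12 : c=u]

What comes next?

[a=729 : b=-15 : c=w]

A goes 1, 3, 9, 27, 81, 243 → 729 (×3 each step).
B: −3 each step; 3, 0, -3, -6, -9, -12 → -15.
C: letters move forward 2 places in the alphabet, so k, m, o, q, s, u → w.
So the next triple is [a=729 : b=-15 : c=w].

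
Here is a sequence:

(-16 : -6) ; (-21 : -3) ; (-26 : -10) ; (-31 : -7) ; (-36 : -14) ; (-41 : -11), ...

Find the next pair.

(-46 : -18)

For the first coordinate, −5 each step: -16, -21, -26, -31, -36, -41 → -46.
Second coordinate — alternating steps +3, −7, +3, −7, …: -6, -3, -10, -7, -14, -11 → -18.
So the next pair is (-46 : -18).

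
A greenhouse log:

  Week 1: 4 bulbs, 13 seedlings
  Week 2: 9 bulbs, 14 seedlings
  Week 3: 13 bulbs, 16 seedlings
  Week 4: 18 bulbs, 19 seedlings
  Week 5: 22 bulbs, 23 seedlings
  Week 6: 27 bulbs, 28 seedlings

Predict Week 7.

Bulbs goes 4, 9, 13, 18, 22, 27 → 31 (alternating steps +5, +4, +5, +4, …).
Seedlings: differences are 1, 2, 3, … (increasing by 1 each time); 13, 14, 16, 19, 23, 28 → 34.
Putting it together: 31 bulbs, 34 seedlings.

31 bulbs, 34 seedlings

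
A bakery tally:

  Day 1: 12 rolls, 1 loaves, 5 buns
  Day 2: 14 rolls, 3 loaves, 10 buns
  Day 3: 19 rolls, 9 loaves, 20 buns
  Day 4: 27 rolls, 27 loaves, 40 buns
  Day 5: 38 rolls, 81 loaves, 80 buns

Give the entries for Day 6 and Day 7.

52 rolls, 243 loaves, 160 buns; 69 rolls, 729 loaves, 320 buns

Rolls goes 12, 14, 19, 27, 38 → 52 → 69 (differences are 2, 5, 8, … (increasing by 3 each time)).
Loaves — ×3 each step: 1, 3, 9, 27, 81 → 243 → 729.
Buns: ×2 each step; 5, 10, 20, 40, 80 → 160 → 320.
Putting the parts together: 52 rolls, 243 loaves, 160 buns and then 69 rolls, 729 loaves, 320 buns.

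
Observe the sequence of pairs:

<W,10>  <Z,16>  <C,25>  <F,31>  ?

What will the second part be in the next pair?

Second part: 10, 16, 25, 31 → 40 (alternating steps +6, +9, +6, +9, …).

40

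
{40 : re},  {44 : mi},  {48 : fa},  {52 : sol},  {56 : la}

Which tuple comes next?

{60 : ti}

First entry goes 40, 44, 48, 52, 56 → 60 (+4 each step).
Note: re, mi, fa, sol, la → ti (runs through the solfège scale do→ti).
Putting it together: {60 : ti}.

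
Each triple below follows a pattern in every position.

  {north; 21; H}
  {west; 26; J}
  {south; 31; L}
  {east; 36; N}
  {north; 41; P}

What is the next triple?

Direction: repeats north → west → south → east; north, west, south, east, north → west.
Second value — +5 each step: 21, 26, 31, 36, 41 → 46.
Letter: letters move forward 2 places in the alphabet, so H, J, L, N, P → R.
Combining the parts gives {west; 46; R}.

{west; 46; R}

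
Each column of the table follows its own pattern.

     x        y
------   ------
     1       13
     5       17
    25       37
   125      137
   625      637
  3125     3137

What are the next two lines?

Column x: ×5 each step, so 1, 5, 25, 125, 625, 3125 → 15625 → 78125.
Column y — always 12 more than the column x: 13, 17, 37, 137, 637, 3137 → 15637 → 78137.
So the next two lines are 15625  15637 and 78125  78137.

15625  15637; 78125  78137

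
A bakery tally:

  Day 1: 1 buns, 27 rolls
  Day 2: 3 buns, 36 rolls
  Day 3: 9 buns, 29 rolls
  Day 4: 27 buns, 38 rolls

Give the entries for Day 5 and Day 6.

81 buns, 31 rolls; 243 buns, 40 rolls

For the buns, ×3 each step: 1, 3, 9, 27 → 81 → 243.
Rolls: alternating steps +9, −7, +9, −7, …, so 27, 36, 29, 38 → 31 → 40.
So the next two rows are 81 buns, 31 rolls and 243 buns, 40 rolls.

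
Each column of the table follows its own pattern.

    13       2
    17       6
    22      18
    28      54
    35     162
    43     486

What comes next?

52  1458

First component — differences are 4, 5, 6, … (increasing by 1 each time): 13, 17, 22, 28, 35, 43 → 52.
Second component — ×3 each step: 2, 6, 18, 54, 162, 486 → 1458.
So the next line is 52  1458.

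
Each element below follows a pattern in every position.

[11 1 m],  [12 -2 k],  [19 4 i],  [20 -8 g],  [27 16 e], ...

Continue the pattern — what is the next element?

[28 -32 c]

First component goes 11, 12, 19, 20, 27 → 28 (alternating steps +1, +7, +1, +7, …).
For the second component, ×(-2) each step: 1, -2, 4, -8, 16 → -32.
Letter: m, k, i, g, e → c (letters move back 2 places in the alphabet).
Combining the parts gives [28 -32 c].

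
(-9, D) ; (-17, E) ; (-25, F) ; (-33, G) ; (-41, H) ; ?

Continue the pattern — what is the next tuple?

First part: -9, -17, -25, -33, -41 → -49 (−8 each step).
Letter: letters move forward 1 place in the alphabet; D, E, F, G, H → I.
So the next tuple is (-49, I).

(-49, I)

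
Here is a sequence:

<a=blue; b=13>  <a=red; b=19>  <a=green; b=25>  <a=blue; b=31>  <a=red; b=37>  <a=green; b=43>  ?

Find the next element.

<a=blue; b=49>

A — repeats blue → red → green: blue, red, green, blue, red, green → blue.
For the b, +6 each step: 13, 19, 25, 31, 37, 43 → 49.
Combining the parts gives <a=blue; b=49>.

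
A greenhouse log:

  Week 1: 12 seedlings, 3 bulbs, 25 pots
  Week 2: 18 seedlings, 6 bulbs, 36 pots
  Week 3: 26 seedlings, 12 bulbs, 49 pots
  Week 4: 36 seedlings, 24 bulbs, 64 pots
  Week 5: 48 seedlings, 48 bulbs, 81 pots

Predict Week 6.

Seedlings: 12, 18, 26, 36, 48 → 62 (differences are 6, 8, 10, … (increasing by 2 each time)).
Bulbs — ×2 each step: 3, 6, 12, 24, 48 → 96.
For the pots, perfect squares: 5², 6², 7², …: 25, 36, 49, 64, 81 → 100.
Combining the parts gives 62 seedlings, 96 bulbs, 100 pots.

62 seedlings, 96 bulbs, 100 pots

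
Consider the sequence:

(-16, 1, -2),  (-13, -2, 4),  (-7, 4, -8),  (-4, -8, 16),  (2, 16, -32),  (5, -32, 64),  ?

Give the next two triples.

(11, 64, -128), (14, -128, 256)

First value: alternating steps +3, +6, +3, +6, …; -16, -13, -7, -4, 2, 5 → 11 → 14.
Second value goes 1, -2, 4, -8, 16, -32 → 64 → -128 (×(-2) each step).
For the third value, ×(-2) each step: -2, 4, -8, 16, -32, 64 → -128 → 256.
So the next two triples are (11, 64, -128) and (14, -128, 256).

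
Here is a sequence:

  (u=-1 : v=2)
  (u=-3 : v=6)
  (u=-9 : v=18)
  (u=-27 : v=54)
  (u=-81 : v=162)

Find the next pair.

For the u, ×3 each step: -1, -3, -9, -27, -81 → -243.
For the v, ×3 each step: 2, 6, 18, 54, 162 → 486.
So the next pair is (u=-243 : v=486).

(u=-243 : v=486)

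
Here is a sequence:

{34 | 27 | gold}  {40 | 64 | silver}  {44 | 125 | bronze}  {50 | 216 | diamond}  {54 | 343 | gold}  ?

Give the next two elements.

{60 | 512 | silver}, {64 | 729 | bronze}

First part: alternating steps +6, +4, +6, +4, …, so 34, 40, 44, 50, 54 → 60 → 64.
Second part — perfect cubes: 3³, 4³, 5³, …: 27, 64, 125, 216, 343 → 512 → 729.
Rank — repeats gold → silver → bronze → diamond: gold, silver, bronze, diamond, gold → silver → bronze.
Putting the parts together: {60 | 512 | silver} and then {64 | 729 | bronze}.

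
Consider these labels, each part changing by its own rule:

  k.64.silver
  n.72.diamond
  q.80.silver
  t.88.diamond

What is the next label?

Letter: letters move forward 3 places in the alphabet, so k, n, q, t → w.
Second component: 64, 72, 80, 88 → 96 (+8 each step).
Rank: silver, diamond, silver, diamond → silver (alternates silver ↔ diamond).
Combining the parts gives w.96.silver.

w.96.silver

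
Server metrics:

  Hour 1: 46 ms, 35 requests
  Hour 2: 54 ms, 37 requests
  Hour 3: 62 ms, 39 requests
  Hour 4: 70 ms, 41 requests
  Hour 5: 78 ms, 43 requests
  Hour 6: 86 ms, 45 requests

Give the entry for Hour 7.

For the ms, +8 each step: 46, 54, 62, 70, 78, 86 → 94.
Requests goes 35, 37, 39, 41, 43, 45 → 47 (+2 each step).
Combining the parts gives 94 ms, 47 requests.

94 ms, 47 requests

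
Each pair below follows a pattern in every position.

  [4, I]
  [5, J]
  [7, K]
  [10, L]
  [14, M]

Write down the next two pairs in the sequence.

[19, N], [25, O]

First coordinate goes 4, 5, 7, 10, 14 → 19 → 25 (differences are 1, 2, 3, … (increasing by 1 each time)).
Letter: letters move forward 1 place in the alphabet; I, J, K, L, M → N → O.
So the next two pairs are [19, N] and [25, O].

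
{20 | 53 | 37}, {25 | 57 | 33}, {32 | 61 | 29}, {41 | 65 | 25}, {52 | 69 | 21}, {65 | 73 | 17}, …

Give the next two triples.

First slot goes 20, 25, 32, 41, 52, 65 → 80 → 97 (differences are 5, 7, 9, … (increasing by 2 each time)).
Second slot goes 53, 57, 61, 65, 69, 73 → 77 → 81 (+4 each step).
Third slot: together with the second slot always sums to 90; 37, 33, 29, 25, 21, 17 → 13 → 9.
Putting the parts together: {80 | 77 | 13} and then {97 | 81 | 9}.

{80 | 77 | 13}, {97 | 81 | 9}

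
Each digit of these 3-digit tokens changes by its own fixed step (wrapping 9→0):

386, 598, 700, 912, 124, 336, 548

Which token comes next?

750

First digit goes 3, 5, 7, 9, 1, 3, 5 → 7 (+2 each step, mod 10).
Second digit — +1 each step, mod 10: 8, 9, 0, 1, 2, 3, 4 → 5.
Third digit: +2 each step, mod 10, so 6, 8, 0, 2, 4, 6, 8 → 0.
Combining the parts gives 750.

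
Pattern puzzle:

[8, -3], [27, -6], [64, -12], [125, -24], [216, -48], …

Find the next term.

[343, -96]

First slot: 8, 27, 64, 125, 216 → 343 (perfect cubes: 2³, 3³, 4³, …).
Second slot — ×2 each step: -3, -6, -12, -24, -48 → -96.
Putting it together: [343, -96].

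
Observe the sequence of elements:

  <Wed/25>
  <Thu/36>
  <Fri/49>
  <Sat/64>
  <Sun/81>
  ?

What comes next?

<Mon/100>

Day goes Wed, Thu, Fri, Sat, Sun → Mon (runs through the weekdays Mon→Sun).
Second entry goes 25, 36, 49, 64, 81 → 100 (perfect squares: 5², 6², 7², …).
Putting it together: <Mon/100>.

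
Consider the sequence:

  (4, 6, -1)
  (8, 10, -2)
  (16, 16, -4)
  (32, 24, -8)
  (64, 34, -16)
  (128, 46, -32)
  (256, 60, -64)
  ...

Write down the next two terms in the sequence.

First value: ×2 each step, so 4, 8, 16, 32, 64, 128, 256 → 512 → 1024.
Second value: differences are 4, 6, 8, … (increasing by 2 each time), so 6, 10, 16, 24, 34, 46, 60 → 76 → 94.
For the third value, ×2 each step: -1, -2, -4, -8, -16, -32, -64 → -128 → -256.
So the next two terms are (512, 76, -128) and (1024, 94, -256).

(512, 76, -128), (1024, 94, -256)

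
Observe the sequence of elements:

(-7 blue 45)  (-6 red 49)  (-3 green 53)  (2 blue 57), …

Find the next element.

(9 red 61)

First part: differences are 1, 3, 5, … (increasing by 2 each time); -7, -6, -3, 2 → 9.
Colour: repeats blue → red → green; blue, red, green, blue → red.
Third part — +4 each step: 45, 49, 53, 57 → 61.
Combining the parts gives (9 red 61).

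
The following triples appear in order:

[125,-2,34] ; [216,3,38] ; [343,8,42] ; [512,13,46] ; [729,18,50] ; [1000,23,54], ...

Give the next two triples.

[1331,28,58], [1728,33,62]

First coordinate: perfect cubes: 5³, 6³, 7³, …, so 125, 216, 343, 512, 729, 1000 → 1331 → 1728.
Second coordinate: +5 each step, so -2, 3, 8, 13, 18, 23 → 28 → 33.
Third coordinate — +4 each step: 34, 38, 42, 46, 50, 54 → 58 → 62.
So the next two triples are [1331,28,58] and [1728,33,62].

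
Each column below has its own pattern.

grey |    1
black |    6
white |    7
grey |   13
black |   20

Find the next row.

Shade: grey, black, white, grey, black → white (repeats grey → black → white).
For the second component, each term is the sum of the two before it: 1, 6, 7, 13, 20 → 33.
Combining the parts gives white  33.

white  33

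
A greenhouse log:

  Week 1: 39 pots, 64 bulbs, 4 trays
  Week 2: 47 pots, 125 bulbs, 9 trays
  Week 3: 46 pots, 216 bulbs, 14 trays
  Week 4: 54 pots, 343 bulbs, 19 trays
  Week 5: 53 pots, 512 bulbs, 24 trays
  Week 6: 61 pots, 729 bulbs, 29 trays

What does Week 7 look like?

Pots — alternating steps +8, −1, +8, −1, …: 39, 47, 46, 54, 53, 61 → 60.
Bulbs goes 64, 125, 216, 343, 512, 729 → 1000 (perfect cubes: 4³, 5³, 6³, …).
For the trays, +5 each step: 4, 9, 14, 19, 24, 29 → 34.
Combining the parts gives 60 pots, 1000 bulbs, 34 trays.

60 pots, 1000 bulbs, 34 trays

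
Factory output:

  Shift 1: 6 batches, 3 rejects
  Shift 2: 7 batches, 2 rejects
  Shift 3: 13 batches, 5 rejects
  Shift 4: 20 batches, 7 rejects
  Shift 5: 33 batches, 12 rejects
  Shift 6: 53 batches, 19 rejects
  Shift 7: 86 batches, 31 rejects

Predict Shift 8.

139 batches, 50 rejects

Batches: each term is the sum of the two before it, so 6, 7, 13, 20, 33, 53, 86 → 139.
For the rejects, each term is the sum of the two before it: 3, 2, 5, 7, 12, 19, 31 → 50.
Putting it together: 139 batches, 50 rejects.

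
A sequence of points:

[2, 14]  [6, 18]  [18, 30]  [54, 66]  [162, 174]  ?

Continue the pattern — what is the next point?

[486, 498]

First coordinate — ×3 each step: 2, 6, 18, 54, 162 → 486.
Second coordinate: always 12 more than the first coordinate; 14, 18, 30, 66, 174 → 498.
So the next point is [486, 498].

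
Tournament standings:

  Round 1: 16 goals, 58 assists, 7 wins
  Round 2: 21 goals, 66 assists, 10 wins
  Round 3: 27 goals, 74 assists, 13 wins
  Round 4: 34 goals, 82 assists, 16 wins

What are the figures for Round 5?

42 goals, 90 assists, 19 wins

Goals: differences are 5, 6, 7, … (increasing by 1 each time), so 16, 21, 27, 34 → 42.
Assists: +8 each step; 58, 66, 74, 82 → 90.
Wins: 7, 10, 13, 16 → 19 (+3 each step).
So the next record is 42 goals, 90 assists, 19 wins.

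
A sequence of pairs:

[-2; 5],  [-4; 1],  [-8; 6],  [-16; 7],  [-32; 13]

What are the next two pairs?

First slot: ×2 each step, so -2, -4, -8, -16, -32 → -64 → -128.
Second slot: 5, 1, 6, 7, 13 → 20 → 33 (each term is the sum of the two before it).
Putting the parts together: [-64; 20] and then [-128; 33].

[-64; 20], [-128; 33]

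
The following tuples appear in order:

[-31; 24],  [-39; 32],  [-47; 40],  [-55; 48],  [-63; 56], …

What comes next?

[-71; 64]

First component goes -31, -39, -47, -55, -63 → -71 (−8 each step).
For the second component, together with the first component always sums to -7: 24, 32, 40, 48, 56 → 64.
So the next tuple is [-71; 64].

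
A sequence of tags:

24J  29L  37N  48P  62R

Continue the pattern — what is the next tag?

First component: differences are 5, 8, 11, … (increasing by 3 each time), so 24, 29, 37, 48, 62 → 79.
Letter: letters move forward 2 places in the alphabet; J, L, N, P, R → T.
Putting it together: 79T.

79T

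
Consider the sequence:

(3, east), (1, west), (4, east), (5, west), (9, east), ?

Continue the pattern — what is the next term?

First part: each term is the sum of the two before it, so 3, 1, 4, 5, 9 → 14.
Direction: alternates east ↔ west, so east, west, east, west, east → west.
Combining the parts gives (14, west).

(14, west)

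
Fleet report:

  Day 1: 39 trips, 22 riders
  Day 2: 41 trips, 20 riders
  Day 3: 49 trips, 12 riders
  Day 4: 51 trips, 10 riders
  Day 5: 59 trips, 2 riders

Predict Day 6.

Trips — alternating steps +2, +8, +2, +8, …: 39, 41, 49, 51, 59 → 61.
Riders: together with the trips always sums to 61; 22, 20, 12, 10, 2 → 0.
Combining the parts gives 61 trips, 0 riders.

61 trips, 0 riders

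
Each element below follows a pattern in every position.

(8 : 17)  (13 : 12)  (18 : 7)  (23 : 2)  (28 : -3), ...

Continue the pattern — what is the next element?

(33 : -8)

First value — +5 each step: 8, 13, 18, 23, 28 → 33.
Second value: together with the first value always sums to 25; 17, 12, 7, 2, -3 → -8.
Combining the parts gives (33 : -8).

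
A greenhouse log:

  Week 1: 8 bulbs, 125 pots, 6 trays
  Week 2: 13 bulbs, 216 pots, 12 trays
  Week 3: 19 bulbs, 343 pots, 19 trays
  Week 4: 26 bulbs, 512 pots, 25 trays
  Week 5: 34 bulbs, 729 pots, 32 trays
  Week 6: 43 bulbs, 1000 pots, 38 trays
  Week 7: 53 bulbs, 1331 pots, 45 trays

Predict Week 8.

64 bulbs, 1728 pots, 51 trays

Bulbs: differences are 5, 6, 7, … (increasing by 1 each time); 8, 13, 19, 26, 34, 43, 53 → 64.
Pots: 125, 216, 343, 512, 729, 1000, 1331 → 1728 (perfect cubes: 5³, 6³, 7³, …).
Trays: alternating steps +6, +7, +6, +7, …, so 6, 12, 19, 25, 32, 38, 45 → 51.
Putting it together: 64 bulbs, 1728 pots, 51 trays.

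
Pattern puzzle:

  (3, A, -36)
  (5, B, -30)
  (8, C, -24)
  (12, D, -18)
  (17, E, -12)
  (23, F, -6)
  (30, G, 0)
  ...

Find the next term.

For the first coordinate, differences are 2, 3, 4, … (increasing by 1 each time): 3, 5, 8, 12, 17, 23, 30 → 38.
Letter: A, B, C, D, E, F, G → H (letters move forward 1 place in the alphabet).
Third coordinate: -36, -30, -24, -18, -12, -6, 0 → 6 (+6 each step).
Putting it together: (38, H, 6).

(38, H, 6)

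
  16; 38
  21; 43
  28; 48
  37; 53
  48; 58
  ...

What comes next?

First component goes 16, 21, 28, 37, 48 → 61 (differences are 5, 7, 9, … (increasing by 2 each time)).
Second component: 38, 43, 48, 53, 58 → 63 (+5 each step).
So the next term is 61; 63.

61; 63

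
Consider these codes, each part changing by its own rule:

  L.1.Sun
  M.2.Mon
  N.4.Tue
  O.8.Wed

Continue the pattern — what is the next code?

For the letter, letters move forward 1 place in the alphabet: L, M, N, O → P.
For the second component, ×2 each step: 1, 2, 4, 8 → 16.
Day: runs through the weekdays Mon→Sun; Sun, Mon, Tue, Wed → Thu.
So the next code is P.16.Thu.

P.16.Thu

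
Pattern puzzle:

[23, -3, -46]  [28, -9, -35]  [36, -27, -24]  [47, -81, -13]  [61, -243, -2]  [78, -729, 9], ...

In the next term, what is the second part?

-2187

Second part: ×3 each step, so -3, -9, -27, -81, -243, -729 → -2187.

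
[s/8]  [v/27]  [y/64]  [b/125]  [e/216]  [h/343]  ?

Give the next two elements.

For the letter, letters move forward 3 places in the alphabet, wrapping Z→A: s, v, y, b, e, h → k → n.
Second part: 8, 27, 64, 125, 216, 343 → 512 → 729 (perfect cubes: 2³, 3³, 4³, …).
So the next two elements are [k/512] and [n/729].

[k/512], [n/729]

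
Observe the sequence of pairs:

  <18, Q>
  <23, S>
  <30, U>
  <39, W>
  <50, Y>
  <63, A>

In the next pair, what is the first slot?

78

First slot: differences are 5, 7, 9, … (increasing by 2 each time); 18, 23, 30, 39, 50, 63 → 78.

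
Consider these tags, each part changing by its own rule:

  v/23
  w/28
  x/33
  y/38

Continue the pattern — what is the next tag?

Letter: letters move forward 1 place in the alphabet, so v, w, x, y → z.
Second component: 23, 28, 33, 38 → 43 (+5 each step).
Combining the parts gives z/43.

z/43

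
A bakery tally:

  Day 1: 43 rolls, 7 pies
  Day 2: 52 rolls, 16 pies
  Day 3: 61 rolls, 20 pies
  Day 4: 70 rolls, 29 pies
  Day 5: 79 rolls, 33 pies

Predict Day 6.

Rolls goes 43, 52, 61, 70, 79 → 88 (+9 each step).
Pies: 7, 16, 20, 29, 33 → 42 (alternating steps +9, +4, +9, +4, …).
Combining the parts gives 88 rolls, 42 pies.

88 rolls, 42 pies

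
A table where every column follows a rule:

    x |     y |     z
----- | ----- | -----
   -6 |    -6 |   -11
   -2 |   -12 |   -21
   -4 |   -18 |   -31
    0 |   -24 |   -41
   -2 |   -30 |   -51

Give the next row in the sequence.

2  -36  -61

For the column x, alternating steps +4, −2, +4, −2, …: -6, -2, -4, 0, -2 → 2.
Column y: −6 each step; -6, -12, -18, -24, -30 → -36.
Column z — −10 each step: -11, -21, -31, -41, -51 → -61.
Putting it together: 2  -36  -61.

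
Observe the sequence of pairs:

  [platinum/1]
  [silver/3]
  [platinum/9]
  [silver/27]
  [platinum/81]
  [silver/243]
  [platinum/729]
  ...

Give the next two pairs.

[silver/2187], [platinum/6561]

For the metal, alternates platinum ↔ silver: platinum, silver, platinum, silver, platinum, silver, platinum → silver → platinum.
Second value — ×3 each step: 1, 3, 9, 27, 81, 243, 729 → 2187 → 6561.
So the next two pairs are [silver/2187] and [platinum/6561].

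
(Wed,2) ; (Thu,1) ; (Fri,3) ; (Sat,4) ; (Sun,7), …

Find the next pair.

(Mon,11)

For the day, runs through the weekdays Mon→Sun: Wed, Thu, Fri, Sat, Sun → Mon.
For the second part, each term is the sum of the two before it: 2, 1, 3, 4, 7 → 11.
Combining the parts gives (Mon,11).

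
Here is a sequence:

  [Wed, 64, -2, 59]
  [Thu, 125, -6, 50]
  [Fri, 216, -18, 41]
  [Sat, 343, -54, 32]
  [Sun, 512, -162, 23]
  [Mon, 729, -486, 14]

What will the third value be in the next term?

Third value: -2, -6, -18, -54, -162, -486 → -1458 (×3 each step).

-1458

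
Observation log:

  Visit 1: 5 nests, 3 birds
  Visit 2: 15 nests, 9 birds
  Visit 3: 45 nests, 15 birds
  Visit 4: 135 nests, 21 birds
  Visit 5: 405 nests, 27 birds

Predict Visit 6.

Nests: ×3 each step, so 5, 15, 45, 135, 405 → 1215.
Birds: +6 each step; 3, 9, 15, 21, 27 → 33.
Combining the parts gives 1215 nests, 33 birds.

1215 nests, 33 birds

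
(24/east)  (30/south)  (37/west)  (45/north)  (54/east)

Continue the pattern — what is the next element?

First part — differences are 6, 7, 8, … (increasing by 1 each time): 24, 30, 37, 45, 54 → 64.
Direction: east, south, west, north, east → south (repeats east → south → west → north).
Combining the parts gives (64/south).

(64/south)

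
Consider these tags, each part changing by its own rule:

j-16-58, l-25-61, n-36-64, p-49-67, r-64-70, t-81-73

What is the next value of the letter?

v

Letter — letters move forward 2 places in the alphabet: j, l, n, p, r, t → v.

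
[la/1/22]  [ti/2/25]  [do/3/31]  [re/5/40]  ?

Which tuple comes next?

For the note, runs through the solfège scale do→ti: la, ti, do, re → mi.
Second slot — each term is the sum of the two before it: 1, 2, 3, 5 → 8.
Third slot: differences are 3, 6, 9, … (increasing by 3 each time), so 22, 25, 31, 40 → 52.
Putting it together: [mi/8/52].

[mi/8/52]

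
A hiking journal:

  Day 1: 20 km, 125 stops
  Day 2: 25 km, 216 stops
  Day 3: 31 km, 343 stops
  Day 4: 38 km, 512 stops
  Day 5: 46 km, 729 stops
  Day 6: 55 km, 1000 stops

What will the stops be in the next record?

1331

Stops — perfect cubes: 5³, 6³, 7³, …: 125, 216, 343, 512, 729, 1000 → 1331.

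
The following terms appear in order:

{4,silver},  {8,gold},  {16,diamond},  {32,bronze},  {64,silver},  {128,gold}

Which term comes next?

{256,diamond}

First entry: 4, 8, 16, 32, 64, 128 → 256 (×2 each step).
Rank: repeats silver → gold → diamond → bronze; silver, gold, diamond, bronze, silver, gold → diamond.
Combining the parts gives {256,diamond}.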